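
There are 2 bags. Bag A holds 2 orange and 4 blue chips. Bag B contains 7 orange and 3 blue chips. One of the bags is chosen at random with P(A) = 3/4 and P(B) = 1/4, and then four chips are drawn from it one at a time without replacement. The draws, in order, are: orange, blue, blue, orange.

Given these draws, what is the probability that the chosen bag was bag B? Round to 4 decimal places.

The likelihood of the observed sequence under each hypothesis: P(data | bag A) = (2/6)(4/5)(3/4)(1/3) = 1/15; P(data | bag B) = (7/10)(3/9)(2/8)(6/7) = 1/20.
Multiplying each by its prior: 3/4 · 1/15 = 1/20, 1/4 · 1/20 = 1/80; with total 1/16.
Hence P(bag B | data) = (1/80) / (1/16) = 1/5.

0.2000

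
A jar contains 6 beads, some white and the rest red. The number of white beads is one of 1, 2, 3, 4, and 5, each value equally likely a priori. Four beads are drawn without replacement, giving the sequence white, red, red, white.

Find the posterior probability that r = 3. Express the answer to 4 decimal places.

0.4286

For each hypothesis, P(data | H) works out to: P(data | r = 1) = (1/6)(5/5)(4/4)(0/3) = 0; P(data | r = 2) = (2/6)(4/5)(3/4)(1/3) = 1/15; P(data | r = 3) = (3/6)(3/5)(2/4)(2/3) = 1/10; P(data | r = 4) = (4/6)(2/5)(1/4)(3/3) = 1/15; P(data | r = 5) = (5/6)(1/5)(0/4) = 0.
Weighting by the prior gives 1/5 · 0 = 0, 1/5 · 1/15 = 1/75, 1/5 · 1/10 = 1/50, 1/5 · 1/15 = 1/75, 1/5 · 0 = 0; summing to 7/150.
Hence P(r = 3 | data) = (1/50) / (7/150) = 3/7.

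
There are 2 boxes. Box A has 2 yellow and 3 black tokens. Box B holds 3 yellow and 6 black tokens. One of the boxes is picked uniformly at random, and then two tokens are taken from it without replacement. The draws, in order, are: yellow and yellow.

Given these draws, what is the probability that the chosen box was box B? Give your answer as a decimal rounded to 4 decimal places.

For each hypothesis, P(data | H) works out to: P(data | box A) = (2/5)(1/4) = 1/10; P(data | box B) = (3/9)(2/8) = 1/12.
Multiplying each by its prior: 1/2 · 1/10 = 1/20, 1/2 · 1/12 = 1/24; summing to 11/120.
Hence P(box B | data) = (1/24) / (11/120) = 5/11.

0.4545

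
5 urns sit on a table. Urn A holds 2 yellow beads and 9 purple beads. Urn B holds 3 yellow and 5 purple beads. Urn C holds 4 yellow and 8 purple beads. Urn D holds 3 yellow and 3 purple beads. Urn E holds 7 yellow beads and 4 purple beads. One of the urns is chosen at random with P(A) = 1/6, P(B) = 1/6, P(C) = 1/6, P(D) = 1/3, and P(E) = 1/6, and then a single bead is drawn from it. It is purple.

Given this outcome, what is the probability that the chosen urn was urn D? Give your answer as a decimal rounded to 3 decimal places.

0.288

Under each hypothesis, the probability of this draw is: P(data | urn A) = (9/11) = 0.81818; P(data | urn B) = (5/8) = 0.625; P(data | urn C) = (8/12) = 0.66667; P(data | urn D) = (3/6) = 0.5; P(data | urn E) = (4/11) = 0.36364.
Weighting by the prior gives 1/6 · 0.81818 = 0.13636, 1/6 · 0.625 = 0.10417, 1/6 · 0.66667 = 0.11111, 1/3 · 0.5 = 0.16667, 1/6 · 0.36364 = 0.060606; summing to 0.57891.
Therefore the posterior P(urn D | data) = (0.16667) / (0.57891) = 0.2879.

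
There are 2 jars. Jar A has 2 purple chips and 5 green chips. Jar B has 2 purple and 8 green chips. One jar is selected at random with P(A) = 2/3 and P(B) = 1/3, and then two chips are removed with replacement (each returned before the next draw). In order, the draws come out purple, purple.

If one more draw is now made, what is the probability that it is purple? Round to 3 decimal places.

0.269

Compute the likelihood of the observed sequence for each case: P(data | jar A) = (2/7)(2/7) = 0.081633; P(data | jar B) = (2/10)(2/10) = 0.04.
Multiplying each by its prior: 2/3 · 0.081633 = 0.054422, 1/3 · 0.04 = 0.013333; summing to 0.067755.
Normalising, the posterior is P(jar A | data) = 0.80321, P(jar B | data) = 0.19679.
So P(purple next | data) = Σ P(purple next | H) P(H | data) = (2/7)(0.80321) + (1/5)(0.19679) = 0.26885.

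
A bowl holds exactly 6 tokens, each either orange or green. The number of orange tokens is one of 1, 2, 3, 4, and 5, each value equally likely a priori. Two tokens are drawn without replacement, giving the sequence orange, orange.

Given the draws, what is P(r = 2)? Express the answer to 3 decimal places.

0.050

The likelihood of the observed sequence under each hypothesis: P(data | r = 1) = (1/6)(0/5) = 0; P(data | r = 2) = (2/6)(1/5) = 1/15; P(data | r = 3) = (3/6)(2/5) = 1/5; P(data | r = 4) = (4/6)(3/5) = 2/5; P(data | r = 5) = (5/6)(4/5) = 2/3.
Weighting by the prior gives 1/5 · 0 = 0, 1/5 · 1/15 = 1/75, 1/5 · 1/5 = 1/25, 1/5 · 2/5 = 2/25, 1/5 · 2/3 = 2/15; these sum to 4/15.
Hence P(r = 2 | data) = (1/75) / (4/15) = 1/20.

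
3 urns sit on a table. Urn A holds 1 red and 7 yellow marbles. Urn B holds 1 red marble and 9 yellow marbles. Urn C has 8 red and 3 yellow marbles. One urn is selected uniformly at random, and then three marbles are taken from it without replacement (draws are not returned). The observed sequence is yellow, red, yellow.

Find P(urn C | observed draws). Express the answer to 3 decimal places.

0.177

The likelihood of the observed sequence under each hypothesis: P(data | urn A) = (7/8)(1/7)(6/6) = 0.125; P(data | urn B) = (9/10)(1/9)(8/8) = 0.1; P(data | urn C) = (3/11)(8/10)(2/9) = 0.048485.
Weighting by the prior gives 1/3 · 0.125 = 0.041667, 1/3 · 0.1 = 0.033333, 1/3 · 0.048485 = 0.016162; with total 0.091162.
Therefore the posterior P(urn C | data) = (0.016162) / (0.091162) = 0.17729.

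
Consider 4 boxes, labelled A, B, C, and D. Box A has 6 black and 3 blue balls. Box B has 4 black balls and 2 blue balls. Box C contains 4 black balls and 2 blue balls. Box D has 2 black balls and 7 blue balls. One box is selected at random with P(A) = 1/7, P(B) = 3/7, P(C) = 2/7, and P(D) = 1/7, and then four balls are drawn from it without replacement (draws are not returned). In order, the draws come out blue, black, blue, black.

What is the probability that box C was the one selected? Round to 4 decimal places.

For each hypothesis, P(data | H) works out to: P(data | box A) = (3/9)(6/8)(2/7)(5/6) = 5/84; P(data | box B) = (2/6)(4/5)(1/4)(3/3) = 1/15; P(data | box C) = (2/6)(4/5)(1/4)(3/3) = 1/15; P(data | box D) = (7/9)(2/8)(6/7)(1/6) = 1/36.
Multiplying each by its prior: 1/7 · 5/84 = 5/588, 3/7 · 1/15 = 1/35, 2/7 · 1/15 = 2/105, 1/7 · 1/36 = 1/252; with total 53/882.
By Bayes' rule, P(box C | data) = (2/105) / (53/882) = 84/265.

0.3170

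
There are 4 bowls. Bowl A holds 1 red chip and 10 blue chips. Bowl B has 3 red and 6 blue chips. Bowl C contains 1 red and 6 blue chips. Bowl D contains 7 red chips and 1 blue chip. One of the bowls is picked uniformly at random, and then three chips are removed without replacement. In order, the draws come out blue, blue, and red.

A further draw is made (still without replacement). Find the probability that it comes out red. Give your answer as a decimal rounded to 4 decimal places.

Compute the likelihood of the observed sequence for each case: P(data | bowl A) = (10/11)(9/10)(1/9) = 0.090909; P(data | bowl B) = (6/9)(5/8)(3/7) = 0.17857; P(data | bowl C) = (6/7)(5/6)(1/5) = 0.14286; P(data | bowl D) = (1/8)(0/7) = 0.
Weighting by the prior gives 1/4 · 0.090909 = 0.022727, 1/4 · 0.17857 = 0.044643, 1/4 · 0.14286 = 0.035714, 1/4 · 0 = 0; summing to 0.10308.
The posterior is then P(bowl A | data) = 0.22047, P(bowl B | data) = 0.43307, P(bowl C | data) = 0.34646, P(bowl D | data) = 0.
Averaging over the posterior, P(red next | data) = (0)(0.22047) + (1/3)(0.43307) + (0)(0.34646) = 0.14436.

0.1444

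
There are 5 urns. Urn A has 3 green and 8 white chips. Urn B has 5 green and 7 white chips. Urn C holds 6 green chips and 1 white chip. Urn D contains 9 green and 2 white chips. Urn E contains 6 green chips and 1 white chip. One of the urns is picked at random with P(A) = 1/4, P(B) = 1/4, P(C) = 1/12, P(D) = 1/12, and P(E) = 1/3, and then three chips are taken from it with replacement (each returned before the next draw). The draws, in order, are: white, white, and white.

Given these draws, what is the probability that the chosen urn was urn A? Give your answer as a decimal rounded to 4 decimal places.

Compute the likelihood of the observed sequence for each case: P(data | urn A) = (8/11)(8/11)(8/11) = 0.38467; P(data | urn B) = (7/12)(7/12)(7/12) = 0.1985; P(data | urn C) = (1/7)(1/7)(1/7) = 0.0029155; P(data | urn D) = (2/11)(2/11)(2/11) = 0.0060105; P(data | urn E) = (1/7)(1/7)(1/7) = 0.0029155.
Weighting by the prior gives 1/4 · 0.38467 = 0.096168, 1/4 · 0.1985 = 0.049624, 1/12 · 0.0029155 = 0.00024295, 1/12 · 0.0060105 = 0.00050088, 1/3 · 0.0029155 = 0.00097182; with total 0.14751.
Therefore the posterior P(urn A | data) = (0.096168) / (0.14751) = 0.65195.

0.6520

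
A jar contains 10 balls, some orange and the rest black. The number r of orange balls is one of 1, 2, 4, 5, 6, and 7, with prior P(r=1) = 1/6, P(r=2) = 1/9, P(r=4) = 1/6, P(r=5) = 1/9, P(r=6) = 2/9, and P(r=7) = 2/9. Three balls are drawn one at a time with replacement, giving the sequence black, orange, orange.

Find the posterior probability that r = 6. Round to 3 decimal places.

0.321

For each hypothesis, P(data | H) works out to: P(data | r = 1) = (9/10)(1/10)(1/10) = 0.009; P(data | r = 2) = (8/10)(2/10)(2/10) = 0.032; P(data | r = 4) = (6/10)(4/10)(4/10) = 0.096; P(data | r = 5) = (5/10)(5/10)(5/10) = 0.125; P(data | r = 6) = (4/10)(6/10)(6/10) = 0.144; P(data | r = 7) = (3/10)(7/10)(7/10) = 0.147.
Weighting by the prior gives 1/6 · 0.009 = 0.0015, 1/9 · 0.032 = 0.0035556, 1/6 · 0.096 = 0.016, 1/9 · 0.125 = 0.013889, 2/9 · 0.144 = 0.032, 2/9 · 0.147 = 0.032667; summing to 0.099611.
So P(r = 6 | data) = (0.032) / (0.099611) = 0.32125.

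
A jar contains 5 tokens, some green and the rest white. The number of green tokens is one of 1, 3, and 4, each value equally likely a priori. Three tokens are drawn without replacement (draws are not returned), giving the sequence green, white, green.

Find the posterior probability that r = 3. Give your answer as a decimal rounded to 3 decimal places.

Compute the likelihood of the observed sequence for each case: P(data | r = 1) = (1/5)(4/4)(0/3) = 0; P(data | r = 3) = (3/5)(2/4)(2/3) = 1/5; P(data | r = 4) = (4/5)(1/4)(3/3) = 1/5.
The prior-weighted likelihoods are 1/3 · 0 = 0, 1/3 · 1/5 = 1/15, 1/3 · 1/5 = 1/15; with total 2/15.
Hence P(r = 3 | data) = (1/15) / (2/15) = 1/2.

0.500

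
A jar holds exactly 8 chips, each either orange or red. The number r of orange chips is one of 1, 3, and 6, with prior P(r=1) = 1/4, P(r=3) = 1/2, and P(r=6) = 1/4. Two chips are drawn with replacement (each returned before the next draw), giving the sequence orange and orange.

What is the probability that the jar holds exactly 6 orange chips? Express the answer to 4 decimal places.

For each hypothesis, P(data | H) works out to: P(data | r = 1) = (1/8)(1/8) = 1/64; P(data | r = 3) = (3/8)(3/8) = 9/64; P(data | r = 6) = (6/8)(6/8) = 9/16.
Weighting by the prior gives 1/4 · 1/64 = 1/256, 1/2 · 9/64 = 9/128, 1/4 · 9/16 = 9/64; with total 55/256.
Hence P(r = 6 | data) = (9/64) / (55/256) = 36/55.

0.6545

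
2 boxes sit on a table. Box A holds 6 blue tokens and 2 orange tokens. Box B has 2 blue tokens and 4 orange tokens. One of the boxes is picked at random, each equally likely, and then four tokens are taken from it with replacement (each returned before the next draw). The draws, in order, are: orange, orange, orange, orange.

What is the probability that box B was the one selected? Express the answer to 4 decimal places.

0.9806

Under each hypothesis, the probability of the observed sequence is: P(data | box A) = (2/8)(2/8)(2/8)(2/8) = 0.0039062; P(data | box B) = (4/6)(4/6)(4/6)(4/6) = 0.19753.
Multiplying each by its prior: 1/2 · 0.0039062 = 0.0019531, 1/2 · 0.19753 = 0.098765; with total 0.10072.
So P(box B | data) = (0.098765) / (0.10072) = 0.98061.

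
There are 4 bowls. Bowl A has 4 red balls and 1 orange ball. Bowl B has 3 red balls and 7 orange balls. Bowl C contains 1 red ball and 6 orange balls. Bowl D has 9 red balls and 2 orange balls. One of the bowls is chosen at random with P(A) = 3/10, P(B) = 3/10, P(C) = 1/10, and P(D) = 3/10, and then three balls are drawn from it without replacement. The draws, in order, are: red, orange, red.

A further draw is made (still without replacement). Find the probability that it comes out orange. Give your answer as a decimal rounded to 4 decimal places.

0.1689

Compute the likelihood of the observed sequence for each case: P(data | bowl A) = (4/5)(1/4)(3/3) = 0.2; P(data | bowl B) = (3/10)(7/9)(2/8) = 0.058333; P(data | bowl C) = (1/7)(6/6)(0/5) = 0; P(data | bowl D) = (9/11)(2/10)(8/9) = 0.14545.
Multiplying each by its prior: 3/10 · 0.2 = 0.06, 3/10 · 0.058333 = 0.0175, 1/10 · 0 = 0, 3/10 · 0.14545 = 0.043636; with total 0.12114.
Normalising, the posterior is P(bowl A | data) = 0.49531, P(bowl B | data) = 0.14447, P(bowl C | data) = 0, P(bowl D | data) = 0.36023.
So P(orange next | data) = Σ P(orange next | H) P(H | data) = (0)(0.49531) + (6/7)(0.14447) + (1/8)(0.36023) = 0.16886.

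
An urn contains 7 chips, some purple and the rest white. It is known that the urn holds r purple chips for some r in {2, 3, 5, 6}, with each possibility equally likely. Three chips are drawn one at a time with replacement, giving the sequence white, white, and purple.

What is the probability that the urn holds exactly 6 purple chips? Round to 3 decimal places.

For each hypothesis, P(data | H) works out to: P(data | r = 2) = (5/7)(5/7)(2/7) = 50/343; P(data | r = 3) = (4/7)(4/7)(3/7) = 48/343; P(data | r = 5) = (2/7)(2/7)(5/7) = 20/343; P(data | r = 6) = (1/7)(1/7)(6/7) = 6/343.
Multiplying each by its prior: 1/4 · 50/343 = 25/686, 1/4 · 48/343 = 12/343, 1/4 · 20/343 = 5/343, 1/4 · 6/343 = 3/686; with total 31/343.
Hence P(r = 6 | data) = (3/686) / (31/343) = 3/62.

0.048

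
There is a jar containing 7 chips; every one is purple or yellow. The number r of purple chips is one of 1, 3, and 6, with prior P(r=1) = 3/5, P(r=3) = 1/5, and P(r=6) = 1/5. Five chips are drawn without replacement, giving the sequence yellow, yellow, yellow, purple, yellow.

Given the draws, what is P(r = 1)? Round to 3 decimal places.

0.938

For each hypothesis, P(data | H) works out to: P(data | r = 1) = (6/7)(5/6)(4/5)(1/4)(3/3) = 1/7; P(data | r = 3) = (4/7)(3/6)(2/5)(3/4)(1/3) = 1/35; P(data | r = 6) = (1/7)(0/6) = 0.
Multiplying each by its prior: 3/5 · 1/7 = 3/35, 1/5 · 1/35 = 1/175, 1/5 · 0 = 0; these sum to 16/175.
So P(r = 1 | data) = (3/35) / (16/175) = 15/16.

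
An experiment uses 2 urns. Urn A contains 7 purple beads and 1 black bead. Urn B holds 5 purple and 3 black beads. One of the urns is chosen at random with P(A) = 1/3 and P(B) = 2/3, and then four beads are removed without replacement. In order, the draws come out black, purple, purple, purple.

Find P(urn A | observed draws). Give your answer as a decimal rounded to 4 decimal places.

0.3684

For each hypothesis, P(data | H) works out to: P(data | urn A) = (1/8)(7/7)(6/6)(5/5) = 1/8; P(data | urn B) = (3/8)(5/7)(4/6)(3/5) = 3/28.
Multiplying each by its prior: 1/3 · 1/8 = 1/24, 2/3 · 3/28 = 1/14; these sum to 19/168.
So P(urn A | data) = (1/24) / (19/168) = 7/19.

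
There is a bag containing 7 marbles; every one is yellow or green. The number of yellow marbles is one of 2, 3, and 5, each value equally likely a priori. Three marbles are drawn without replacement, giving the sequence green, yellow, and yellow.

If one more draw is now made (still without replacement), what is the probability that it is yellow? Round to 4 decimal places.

0.4865

The likelihood of the observed sequence under each hypothesis: P(data | r = 2) = (5/7)(2/6)(1/5) = 1/21; P(data | r = 3) = (4/7)(3/6)(2/5) = 4/35; P(data | r = 5) = (2/7)(5/6)(4/5) = 4/21.
The prior-weighted likelihoods are 1/3 · 1/21 = 1/63, 1/3 · 4/35 = 4/105, 1/3 · 4/21 = 4/63; these sum to 37/315.
The posterior is then P(r = 2 | data) = 5/37, P(r = 3 | data) = 12/37, P(r = 5 | data) = 20/37.
So P(yellow next | data) = Σ P(yellow next | H) P(H | data) = (0)(5/37) + (1/4)(12/37) + (3/4)(20/37) = 18/37.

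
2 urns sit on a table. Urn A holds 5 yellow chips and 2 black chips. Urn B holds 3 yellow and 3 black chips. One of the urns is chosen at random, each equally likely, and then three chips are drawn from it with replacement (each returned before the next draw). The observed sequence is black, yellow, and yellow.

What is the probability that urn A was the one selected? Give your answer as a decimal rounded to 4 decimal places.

The likelihood of the observed sequence under each hypothesis: P(data | urn A) = (2/7)(5/7)(5/7) = 0.14577; P(data | urn B) = (3/6)(3/6)(3/6) = 0.125.
Weighting by the prior gives 1/2 · 0.14577 = 0.072886, 1/2 · 0.125 = 0.0625; summing to 0.13539.
Therefore the posterior P(urn A | data) = (0.072886) / (0.13539) = 0.53836.

0.5384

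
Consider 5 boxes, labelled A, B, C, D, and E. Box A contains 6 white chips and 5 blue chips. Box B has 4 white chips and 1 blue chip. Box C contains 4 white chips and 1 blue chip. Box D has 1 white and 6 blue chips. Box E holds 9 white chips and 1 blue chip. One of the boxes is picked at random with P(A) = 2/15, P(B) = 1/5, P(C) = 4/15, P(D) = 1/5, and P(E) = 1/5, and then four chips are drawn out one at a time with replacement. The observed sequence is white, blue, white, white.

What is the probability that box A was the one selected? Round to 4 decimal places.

For each hypothesis, P(data | H) works out to: P(data | box A) = (6/11)(5/11)(6/11)(6/11) = 0.073765; P(data | box B) = (4/5)(1/5)(4/5)(4/5) = 0.1024; P(data | box C) = (4/5)(1/5)(4/5)(4/5) = 0.1024; P(data | box D) = (1/7)(6/7)(1/7)(1/7) = 0.002499; P(data | box E) = (9/10)(1/10)(9/10)(9/10) = 0.0729.
Weighting by the prior gives 2/15 · 0.073765 = 0.0098354, 1/5 · 0.1024 = 0.02048, 4/15 · 0.1024 = 0.027307, 1/5 · 0.002499 = 0.00049979, 1/5 · 0.0729 = 0.01458; with total 0.072702.
So P(box A | data) = (0.0098354) / (0.072702) = 0.13528.

0.1353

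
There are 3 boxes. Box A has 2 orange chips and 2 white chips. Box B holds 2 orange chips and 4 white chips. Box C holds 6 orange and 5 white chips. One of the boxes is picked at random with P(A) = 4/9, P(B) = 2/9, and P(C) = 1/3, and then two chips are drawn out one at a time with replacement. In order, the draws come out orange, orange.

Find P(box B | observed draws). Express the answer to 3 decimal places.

0.105

Compute the likelihood of the observed sequence for each case: P(data | box A) = (2/4)(2/4) = 0.25; P(data | box B) = (2/6)(2/6) = 0.11111; P(data | box C) = (6/11)(6/11) = 0.29752.
The prior-weighted likelihoods are 4/9 · 0.25 = 0.11111, 2/9 · 0.11111 = 0.024691, 1/3 · 0.29752 = 0.099174; these sum to 0.23498.
Hence P(box B | data) = (0.024691) / (0.23498) = 0.10508.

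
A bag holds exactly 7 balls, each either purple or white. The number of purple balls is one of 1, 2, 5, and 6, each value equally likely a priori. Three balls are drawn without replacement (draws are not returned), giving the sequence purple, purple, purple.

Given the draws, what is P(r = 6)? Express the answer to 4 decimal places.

0.6667

Compute the likelihood of the observed sequence for each case: P(data | r = 1) = (1/7)(0/6) = 0; P(data | r = 2) = (2/7)(1/6)(0/5) = 0; P(data | r = 5) = (5/7)(4/6)(3/5) = 2/7; P(data | r = 6) = (6/7)(5/6)(4/5) = 4/7.
The prior-weighted likelihoods are 1/4 · 0 = 0, 1/4 · 0 = 0, 1/4 · 2/7 = 1/14, 1/4 · 4/7 = 1/7; with total 3/14.
So P(r = 6 | data) = (1/7) / (3/14) = 2/3.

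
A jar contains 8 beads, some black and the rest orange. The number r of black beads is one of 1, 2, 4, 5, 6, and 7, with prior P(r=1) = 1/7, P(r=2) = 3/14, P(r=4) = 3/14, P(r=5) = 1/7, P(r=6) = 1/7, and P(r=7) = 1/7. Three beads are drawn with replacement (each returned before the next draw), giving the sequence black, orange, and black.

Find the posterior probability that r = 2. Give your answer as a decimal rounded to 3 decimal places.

0.107

For each hypothesis, P(data | H) works out to: P(data | r = 1) = (1/8)(7/8)(1/8) = 0.013672; P(data | r = 2) = (2/8)(6/8)(2/8) = 0.046875; P(data | r = 4) = (4/8)(4/8)(4/8) = 0.125; P(data | r = 5) = (5/8)(3/8)(5/8) = 0.14648; P(data | r = 6) = (6/8)(2/8)(6/8) = 0.14062; P(data | r = 7) = (7/8)(1/8)(7/8) = 0.095703.
Multiplying each by its prior: 1/7 · 0.013672 = 0.0019531, 3/14 · 0.046875 = 0.010045, 3/14 · 0.125 = 0.026786, 1/7 · 0.14648 = 0.020926, 1/7 · 0.14062 = 0.020089, 1/7 · 0.095703 = 0.013672; these sum to 0.093471.
By Bayes' rule, P(r = 2 | data) = (0.010045) / (0.093471) = 0.10746.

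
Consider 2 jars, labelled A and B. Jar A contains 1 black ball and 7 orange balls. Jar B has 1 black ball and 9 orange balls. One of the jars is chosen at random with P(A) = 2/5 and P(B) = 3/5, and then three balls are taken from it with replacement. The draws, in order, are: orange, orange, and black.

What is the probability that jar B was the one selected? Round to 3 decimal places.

0.559

The likelihood of the observed sequence under each hypothesis: P(data | jar A) = (7/8)(7/8)(1/8) = 0.095703; P(data | jar B) = (9/10)(9/10)(1/10) = 0.081.
Multiplying each by its prior: 2/5 · 0.095703 = 0.038281, 3/5 · 0.081 = 0.0486; summing to 0.086881.
So P(jar B | data) = (0.0486) / (0.086881) = 0.55938.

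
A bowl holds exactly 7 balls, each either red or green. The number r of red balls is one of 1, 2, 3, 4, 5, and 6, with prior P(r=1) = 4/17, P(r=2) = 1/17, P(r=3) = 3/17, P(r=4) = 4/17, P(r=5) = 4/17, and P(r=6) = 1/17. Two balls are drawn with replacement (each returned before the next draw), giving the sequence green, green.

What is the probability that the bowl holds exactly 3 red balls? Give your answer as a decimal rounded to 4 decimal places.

0.1778

For each hypothesis, P(data | H) works out to: P(data | r = 1) = (6/7)(6/7) = 36/49; P(data | r = 2) = (5/7)(5/7) = 25/49; P(data | r = 3) = (4/7)(4/7) = 16/49; P(data | r = 4) = (3/7)(3/7) = 9/49; P(data | r = 5) = (2/7)(2/7) = 4/49; P(data | r = 6) = (1/7)(1/7) = 1/49.
The prior-weighted likelihoods are 4/17 · 36/49 = 144/833, 1/17 · 25/49 = 25/833, 3/17 · 16/49 = 48/833, 4/17 · 9/49 = 36/833, 4/17 · 4/49 = 16/833, 1/17 · 1/49 = 1/833; these sum to 270/833.
So P(r = 3 | data) = (48/833) / (270/833) = 8/45.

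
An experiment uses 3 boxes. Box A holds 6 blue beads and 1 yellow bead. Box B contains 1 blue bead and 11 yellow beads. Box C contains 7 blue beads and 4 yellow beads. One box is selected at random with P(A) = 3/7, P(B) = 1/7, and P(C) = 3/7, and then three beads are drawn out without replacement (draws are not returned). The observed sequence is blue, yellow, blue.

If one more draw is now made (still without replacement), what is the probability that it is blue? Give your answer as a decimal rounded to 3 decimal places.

0.796

Compute the likelihood of the observed sequence for each case: P(data | box A) = (6/7)(1/6)(5/5) = 0.14286; P(data | box B) = (1/12)(11/11)(0/10) = 0; P(data | box C) = (7/11)(4/10)(6/9) = 0.1697.
The prior-weighted likelihoods are 3/7 · 0.14286 = 0.061224, 1/7 · 0 = 0, 3/7 · 0.1697 = 0.072727; with total 0.13395.
The posterior is then P(box A | data) = 0.45706, P(box B | data) = 0, P(box C | data) = 0.54294.
Averaging over the posterior, P(blue next | data) = (1)(0.45706) + (5/8)(0.54294) = 0.7964.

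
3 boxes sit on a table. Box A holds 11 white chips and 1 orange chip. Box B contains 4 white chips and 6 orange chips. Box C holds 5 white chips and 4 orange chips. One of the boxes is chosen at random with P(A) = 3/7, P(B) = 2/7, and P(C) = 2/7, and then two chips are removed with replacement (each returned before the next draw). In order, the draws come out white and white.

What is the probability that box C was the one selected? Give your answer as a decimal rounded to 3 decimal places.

Under each hypothesis, the probability of the observed sequence is: P(data | box A) = (11/12)(11/12) = 0.84028; P(data | box B) = (4/10)(4/10) = 0.16; P(data | box C) = (5/9)(5/9) = 0.30864.
The prior-weighted likelihoods are 3/7 · 0.84028 = 0.36012, 2/7 · 0.16 = 0.045714, 2/7 · 0.30864 = 0.088183; these sum to 0.49402.
So P(box C | data) = (0.088183) / (0.49402) = 0.1785.

0.179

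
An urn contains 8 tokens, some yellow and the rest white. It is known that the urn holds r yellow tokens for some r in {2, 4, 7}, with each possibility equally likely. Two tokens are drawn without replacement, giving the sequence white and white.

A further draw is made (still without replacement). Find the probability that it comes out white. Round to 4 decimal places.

The likelihood of the observed sequence under each hypothesis: P(data | r = 2) = (6/8)(5/7) = 15/28; P(data | r = 4) = (4/8)(3/7) = 3/14; P(data | r = 7) = (1/8)(0/7) = 0.
The prior-weighted likelihoods are 1/3 · 15/28 = 5/28, 1/3 · 3/14 = 1/14, 1/3 · 0 = 0; summing to 1/4.
Dividing through by the total gives posterior P(r = 2 | data) = 5/7, P(r = 4 | data) = 2/7, P(r = 7 | data) = 0.
So P(white next | data) = Σ P(white next | H) P(H | data) = (2/3)(5/7) + (1/3)(2/7) = 4/7.

0.5714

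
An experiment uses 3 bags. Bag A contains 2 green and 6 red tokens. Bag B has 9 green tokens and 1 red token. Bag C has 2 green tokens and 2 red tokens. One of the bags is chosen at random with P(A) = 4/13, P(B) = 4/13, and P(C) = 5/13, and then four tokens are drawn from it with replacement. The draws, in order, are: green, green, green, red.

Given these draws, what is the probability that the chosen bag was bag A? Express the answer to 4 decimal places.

0.0720

The likelihood of the observed sequence under each hypothesis: P(data | bag A) = (2/8)(2/8)(2/8)(6/8) = 0.011719; P(data | bag B) = (9/10)(9/10)(9/10)(1/10) = 0.0729; P(data | bag C) = (2/4)(2/4)(2/4)(2/4) = 0.0625.
Weighting by the prior gives 4/13 · 0.011719 = 0.0036058, 4/13 · 0.0729 = 0.022431, 5/13 · 0.0625 = 0.024038; summing to 0.050075.
Hence P(bag A | data) = (0.0036058) / (0.050075) = 0.072007.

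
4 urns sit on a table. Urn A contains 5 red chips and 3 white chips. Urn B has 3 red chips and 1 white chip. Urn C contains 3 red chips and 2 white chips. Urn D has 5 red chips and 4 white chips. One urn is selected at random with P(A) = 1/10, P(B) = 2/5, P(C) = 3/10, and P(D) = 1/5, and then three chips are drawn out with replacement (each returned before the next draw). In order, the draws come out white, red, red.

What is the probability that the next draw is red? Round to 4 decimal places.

Under each hypothesis, the probability of the observed sequence is: P(data | urn A) = (3/8)(5/8)(5/8) = 0.14648; P(data | urn B) = (1/4)(3/4)(3/4) = 0.14062; P(data | urn C) = (2/5)(3/5)(3/5) = 0.144; P(data | urn D) = (4/9)(5/9)(5/9) = 0.13717.
The prior-weighted likelihoods are 1/10 · 0.14648 = 0.014648, 2/5 · 0.14062 = 0.05625, 3/10 · 0.144 = 0.0432, 1/5 · 0.13717 = 0.027435; these sum to 0.14153.
Dividing through by the total gives posterior P(urn A | data) = 0.1035, P(urn B | data) = 0.39743, P(urn C | data) = 0.30523, P(urn D | data) = 0.19384.
So P(red next | data) = Σ P(red next | H) P(H | data) = (5/8)(0.1035) + (3/4)(0.39743) + (3/5)(0.30523) + (5/9)(0.19384) = 0.65359.

0.6536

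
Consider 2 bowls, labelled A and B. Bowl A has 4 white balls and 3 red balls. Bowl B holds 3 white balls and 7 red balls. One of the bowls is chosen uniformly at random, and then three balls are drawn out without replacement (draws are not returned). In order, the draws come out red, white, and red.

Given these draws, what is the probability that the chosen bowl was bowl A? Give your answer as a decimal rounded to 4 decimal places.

0.3951

Compute the likelihood of the observed sequence for each case: P(data | bowl A) = (3/7)(4/6)(2/5) = 4/35; P(data | bowl B) = (7/10)(3/9)(6/8) = 7/40.
Weighting by the prior gives 1/2 · 4/35 = 2/35, 1/2 · 7/40 = 7/80; with total 81/560.
Therefore the posterior P(bowl A | data) = (2/35) / (81/560) = 32/81.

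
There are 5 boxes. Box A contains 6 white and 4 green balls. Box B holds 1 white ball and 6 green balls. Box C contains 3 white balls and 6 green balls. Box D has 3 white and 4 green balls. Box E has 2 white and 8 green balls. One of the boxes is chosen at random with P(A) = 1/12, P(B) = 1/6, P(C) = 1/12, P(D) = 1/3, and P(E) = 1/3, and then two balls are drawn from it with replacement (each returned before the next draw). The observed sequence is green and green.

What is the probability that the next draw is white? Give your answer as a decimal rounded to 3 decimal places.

0.257

The likelihood of the observed sequence under each hypothesis: P(data | box A) = (4/10)(4/10) = 0.16; P(data | box B) = (6/7)(6/7) = 0.73469; P(data | box C) = (6/9)(6/9) = 0.44444; P(data | box D) = (4/7)(4/7) = 0.32653; P(data | box E) = (8/10)(8/10) = 0.64.
Weighting by the prior gives 1/12 · 0.16 = 0.013333, 1/6 · 0.73469 = 0.12245, 1/12 · 0.44444 = 0.037037, 1/3 · 0.32653 = 0.10884, 1/3 · 0.64 = 0.21333; these sum to 0.495.
The posterior is then P(box A | data) = 0.026936, P(box B | data) = 0.24737, P(box C | data) = 0.074823, P(box D | data) = 0.21989, P(box E | data) = 0.43098.
So P(white next | data) = Σ P(white next | H) P(H | data) = (3/5)(0.026936) + (1/7)(0.24737) + (1/3)(0.074823) + (3/7)(0.21989) + (1/5)(0.43098) = 0.25688.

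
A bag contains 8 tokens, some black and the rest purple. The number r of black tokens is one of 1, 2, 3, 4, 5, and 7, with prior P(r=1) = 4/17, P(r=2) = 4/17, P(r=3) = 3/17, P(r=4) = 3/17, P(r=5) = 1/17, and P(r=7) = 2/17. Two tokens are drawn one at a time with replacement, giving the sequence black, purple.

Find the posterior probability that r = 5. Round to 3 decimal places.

0.076

For each hypothesis, P(data | H) works out to: P(data | r = 1) = (1/8)(7/8) = 0.10938; P(data | r = 2) = (2/8)(6/8) = 0.1875; P(data | r = 3) = (3/8)(5/8) = 0.23438; P(data | r = 4) = (4/8)(4/8) = 0.25; P(data | r = 5) = (5/8)(3/8) = 0.23438; P(data | r = 7) = (7/8)(1/8) = 0.10938.
Weighting by the prior gives 4/17 · 0.10938 = 0.025735, 4/17 · 0.1875 = 0.044118, 3/17 · 0.23438 = 0.04136, 3/17 · 0.25 = 0.044118, 1/17 · 0.23438 = 0.013787, 2/17 · 0.10938 = 0.012868; with total 0.18199.
By Bayes' rule, P(r = 5 | data) = (0.013787) / (0.18199) = 0.075758.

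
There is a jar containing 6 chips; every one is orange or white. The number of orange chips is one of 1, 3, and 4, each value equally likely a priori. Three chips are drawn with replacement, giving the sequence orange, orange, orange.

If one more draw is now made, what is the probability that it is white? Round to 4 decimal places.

For each hypothesis, P(data | H) works out to: P(data | r = 1) = (1/6)(1/6)(1/6) = 1/216; P(data | r = 3) = (3/6)(3/6)(3/6) = 1/8; P(data | r = 4) = (4/6)(4/6)(4/6) = 8/27.
The prior-weighted likelihoods are 1/3 · 1/216 = 1/648, 1/3 · 1/8 = 1/24, 1/3 · 8/27 = 8/81; with total 23/162.
Normalising, the posterior is P(r = 1 | data) = 1/92, P(r = 3 | data) = 27/92, P(r = 4 | data) = 16/23.
Averaging over the posterior, P(white next | data) = (5/6)(1/92) + (1/2)(27/92) + (1/3)(16/23) = 107/276.

0.3877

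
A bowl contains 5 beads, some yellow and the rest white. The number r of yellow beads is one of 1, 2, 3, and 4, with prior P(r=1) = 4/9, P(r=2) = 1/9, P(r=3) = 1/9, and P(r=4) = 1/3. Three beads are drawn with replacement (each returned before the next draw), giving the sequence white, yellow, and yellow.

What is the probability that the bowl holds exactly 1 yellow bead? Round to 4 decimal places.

0.1702

Under each hypothesis, the probability of the observed sequence is: P(data | r = 1) = (4/5)(1/5)(1/5) = 0.032; P(data | r = 2) = (3/5)(2/5)(2/5) = 0.096; P(data | r = 3) = (2/5)(3/5)(3/5) = 0.144; P(data | r = 4) = (1/5)(4/5)(4/5) = 0.128.
The prior-weighted likelihoods are 4/9 · 0.032 = 0.014222, 1/9 · 0.096 = 0.010667, 1/9 · 0.144 = 0.016, 1/3 · 0.128 = 0.042667; these sum to 0.083556.
Hence P(r = 1 | data) = (0.014222) / (0.083556) = 0.17021.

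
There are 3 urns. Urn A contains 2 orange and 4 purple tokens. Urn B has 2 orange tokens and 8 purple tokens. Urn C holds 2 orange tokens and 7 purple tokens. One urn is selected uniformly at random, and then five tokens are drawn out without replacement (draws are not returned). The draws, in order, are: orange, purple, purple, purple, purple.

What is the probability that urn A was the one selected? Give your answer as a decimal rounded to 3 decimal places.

The likelihood of the observed sequence under each hypothesis: P(data | urn A) = (2/6)(4/5)(3/4)(2/3)(1/2) = 1/15; P(data | urn B) = (2/10)(8/9)(7/8)(6/7)(5/6) = 1/9; P(data | urn C) = (2/9)(7/8)(6/7)(5/6)(4/5) = 1/9.
The prior-weighted likelihoods are 1/3 · 1/15 = 1/45, 1/3 · 1/9 = 1/27, 1/3 · 1/9 = 1/27; with total 13/135.
Therefore the posterior P(urn A | data) = (1/45) / (13/135) = 3/13.

0.231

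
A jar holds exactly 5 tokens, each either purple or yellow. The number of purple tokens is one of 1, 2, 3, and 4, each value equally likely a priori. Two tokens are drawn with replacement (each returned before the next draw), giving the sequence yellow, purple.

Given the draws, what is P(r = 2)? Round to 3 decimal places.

0.300

Under each hypothesis, the probability of the observed sequence is: P(data | r = 1) = (4/5)(1/5) = 4/25; P(data | r = 2) = (3/5)(2/5) = 6/25; P(data | r = 3) = (2/5)(3/5) = 6/25; P(data | r = 4) = (1/5)(4/5) = 4/25.
The prior-weighted likelihoods are 1/4 · 4/25 = 1/25, 1/4 · 6/25 = 3/50, 1/4 · 6/25 = 3/50, 1/4 · 4/25 = 1/25; summing to 1/5.
Hence P(r = 2 | data) = (3/50) / (1/5) = 3/10.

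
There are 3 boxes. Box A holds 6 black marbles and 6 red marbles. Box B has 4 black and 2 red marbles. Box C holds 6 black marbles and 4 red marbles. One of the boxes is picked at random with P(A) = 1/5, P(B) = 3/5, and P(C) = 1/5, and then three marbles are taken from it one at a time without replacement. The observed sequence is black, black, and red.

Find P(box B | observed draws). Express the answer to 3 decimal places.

Under each hypothesis, the probability of the observed sequence is: P(data | box A) = (6/12)(5/11)(6/10) = 3/22; P(data | box B) = (4/6)(3/5)(2/4) = 1/5; P(data | box C) = (6/10)(5/9)(4/8) = 1/6.
Multiplying each by its prior: 1/5 · 3/22 = 3/110, 3/5 · 1/5 = 3/25, 1/5 · 1/6 = 1/30; summing to 149/825.
Therefore the posterior P(box B | data) = (3/25) / (149/825) = 99/149.

0.664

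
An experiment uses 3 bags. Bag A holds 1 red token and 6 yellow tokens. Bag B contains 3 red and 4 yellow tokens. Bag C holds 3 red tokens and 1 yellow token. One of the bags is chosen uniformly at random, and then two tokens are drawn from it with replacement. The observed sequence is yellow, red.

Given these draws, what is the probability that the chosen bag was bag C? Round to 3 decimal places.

0.338

For each hypothesis, P(data | H) works out to: P(data | bag A) = (6/7)(1/7) = 6/49; P(data | bag B) = (4/7)(3/7) = 12/49; P(data | bag C) = (1/4)(3/4) = 3/16.
The prior-weighted likelihoods are 1/3 · 6/49 = 2/49, 1/3 · 12/49 = 4/49, 1/3 · 3/16 = 1/16; summing to 145/784.
So P(bag C | data) = (1/16) / (145/784) = 49/145.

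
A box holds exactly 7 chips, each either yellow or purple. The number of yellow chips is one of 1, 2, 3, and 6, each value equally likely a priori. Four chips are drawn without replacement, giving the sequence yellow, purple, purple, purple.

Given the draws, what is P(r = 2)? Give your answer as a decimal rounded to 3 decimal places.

0.385

Under each hypothesis, the probability of the observed sequence is: P(data | r = 1) = (1/7)(6/6)(5/5)(4/4) = 1/7; P(data | r = 2) = (2/7)(5/6)(4/5)(3/4) = 1/7; P(data | r = 3) = (3/7)(4/6)(3/5)(2/4) = 3/35; P(data | r = 6) = (6/7)(1/6)(0/5) = 0.
Weighting by the prior gives 1/4 · 1/7 = 1/28, 1/4 · 1/7 = 1/28, 1/4 · 3/35 = 3/140, 1/4 · 0 = 0; these sum to 13/140.
Therefore the posterior P(r = 2 | data) = (1/28) / (13/140) = 5/13.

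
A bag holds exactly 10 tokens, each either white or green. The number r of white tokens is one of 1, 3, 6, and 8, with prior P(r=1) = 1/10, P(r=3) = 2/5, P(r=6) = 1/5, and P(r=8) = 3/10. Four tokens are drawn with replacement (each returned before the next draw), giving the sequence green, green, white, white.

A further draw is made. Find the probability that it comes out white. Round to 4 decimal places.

Under each hypothesis, the probability of the observed sequence is: P(data | r = 1) = (9/10)(9/10)(1/10)(1/10) = 0.0081; P(data | r = 3) = (7/10)(7/10)(3/10)(3/10) = 0.0441; P(data | r = 6) = (4/10)(4/10)(6/10)(6/10) = 0.0576; P(data | r = 8) = (2/10)(2/10)(8/10)(8/10) = 0.0256.
Weighting by the prior gives 1/10 · 0.0081 = 0.00081, 2/5 · 0.0441 = 0.01764, 1/5 · 0.0576 = 0.01152, 3/10 · 0.0256 = 0.00768; summing to 0.03765.
Dividing through by the total gives posterior P(r = 1 | data) = 0.021514, P(r = 3 | data) = 0.46853, P(r = 6 | data) = 0.30598, P(r = 8 | data) = 0.20398.
So P(white next | data) = Σ P(white next | H) P(H | data) = (1/10)(0.021514) + (3/10)(0.46853) + (3/5)(0.30598) + (4/5)(0.20398) = 0.48948.

0.4895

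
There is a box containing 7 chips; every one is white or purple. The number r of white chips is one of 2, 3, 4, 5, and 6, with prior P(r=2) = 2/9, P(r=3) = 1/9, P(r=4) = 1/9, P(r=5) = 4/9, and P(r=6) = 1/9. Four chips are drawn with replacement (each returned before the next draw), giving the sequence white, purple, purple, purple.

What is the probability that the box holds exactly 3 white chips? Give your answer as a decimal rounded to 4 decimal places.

The likelihood of the observed sequence under each hypothesis: P(data | r = 2) = (2/7)(5/7)(5/7)(5/7) = 0.10412; P(data | r = 3) = (3/7)(4/7)(4/7)(4/7) = 0.079967; P(data | r = 4) = (4/7)(3/7)(3/7)(3/7) = 0.044981; P(data | r = 5) = (5/7)(2/7)(2/7)(2/7) = 0.01666; P(data | r = 6) = (6/7)(1/7)(1/7)(1/7) = 0.002499.
Weighting by the prior gives 2/9 · 0.10412 = 0.023139, 1/9 · 0.079967 = 0.0088852, 1/9 · 0.044981 = 0.0049979, 4/9 · 0.01666 = 0.0074043, 1/9 · 0.002499 = 0.00027766; these sum to 0.044704.
By Bayes' rule, P(r = 3 | data) = (0.0088852) / (0.044704) = 0.19876.

0.1988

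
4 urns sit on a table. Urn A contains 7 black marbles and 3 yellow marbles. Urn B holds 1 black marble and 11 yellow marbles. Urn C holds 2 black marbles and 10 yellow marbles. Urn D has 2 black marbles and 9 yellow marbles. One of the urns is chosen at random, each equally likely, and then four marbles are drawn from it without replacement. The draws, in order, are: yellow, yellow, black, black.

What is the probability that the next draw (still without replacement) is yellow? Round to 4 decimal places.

The likelihood of the observed sequence under each hypothesis: P(data | urn A) = (3/10)(2/9)(7/8)(6/7) = 1/20; P(data | urn B) = (11/12)(10/11)(1/10)(0/9) = 0; P(data | urn C) = (10/12)(9/11)(2/10)(1/9) = 1/66; P(data | urn D) = (9/11)(8/10)(2/9)(1/8) = 1/55.
The prior-weighted likelihoods are 1/4 · 1/20 = 1/80, 1/4 · 0 = 0, 1/4 · 1/66 = 1/264, 1/4 · 1/55 = 1/220; with total 1/48.
Normalising, the posterior is P(urn A | data) = 3/5, P(urn B | data) = 0, P(urn C | data) = 2/11, P(urn D | data) = 12/55.
The predictive probability is P(yellow next | data) = (1/6)(3/5) + (1)(2/11) + (1)(12/55) = 1/2.

0.5000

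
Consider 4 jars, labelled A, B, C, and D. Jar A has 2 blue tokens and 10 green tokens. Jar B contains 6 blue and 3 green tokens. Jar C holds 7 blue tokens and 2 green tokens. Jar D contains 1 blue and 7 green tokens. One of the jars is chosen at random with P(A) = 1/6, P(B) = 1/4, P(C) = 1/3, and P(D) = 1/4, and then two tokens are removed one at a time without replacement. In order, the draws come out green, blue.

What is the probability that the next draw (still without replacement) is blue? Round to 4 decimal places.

For each hypothesis, P(data | H) works out to: P(data | jar A) = (10/12)(2/11) = 0.15152; P(data | jar B) = (3/9)(6/8) = 0.25; P(data | jar C) = (2/9)(7/8) = 0.19444; P(data | jar D) = (7/8)(1/7) = 0.125.
Weighting by the prior gives 1/6 · 0.15152 = 0.025253, 1/4 · 0.25 = 0.0625, 1/3 · 0.19444 = 0.064815, 1/4 · 0.125 = 0.03125; these sum to 0.18382.
The posterior is then P(jar A | data) = 0.13738, P(jar B | data) = 0.34001, P(jar C | data) = 0.3526, P(jar D | data) = 0.17001.
The predictive probability is P(blue next | data) = (1/10)(0.13738) + (5/7)(0.34001) + (6/7)(0.3526) + (0)(0.17001) = 0.55884.

0.5588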